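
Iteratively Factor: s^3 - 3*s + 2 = (s + 2)*(s^2 - 2*s + 1) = (s - 1)*(s + 2)*(s - 1)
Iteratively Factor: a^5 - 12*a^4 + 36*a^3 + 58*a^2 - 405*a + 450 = (a - 2)*(a^4 - 10*a^3 + 16*a^2 + 90*a - 225) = (a - 2)*(a + 3)*(a^3 - 13*a^2 + 55*a - 75) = (a - 5)*(a - 2)*(a + 3)*(a^2 - 8*a + 15) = (a - 5)*(a - 3)*(a - 2)*(a + 3)*(a - 5)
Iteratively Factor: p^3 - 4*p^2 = (p - 4)*(p^2) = p*(p - 4)*(p)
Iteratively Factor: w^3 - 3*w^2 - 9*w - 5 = (w + 1)*(w^2 - 4*w - 5) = (w + 1)^2*(w - 5)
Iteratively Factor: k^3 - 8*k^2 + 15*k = (k)*(k^2 - 8*k + 15) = k*(k - 5)*(k - 3)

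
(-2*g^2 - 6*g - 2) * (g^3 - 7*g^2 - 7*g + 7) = -2*g^5 + 8*g^4 + 54*g^3 + 42*g^2 - 28*g - 14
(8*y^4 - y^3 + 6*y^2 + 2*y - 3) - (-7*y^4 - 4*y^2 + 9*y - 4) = 15*y^4 - y^3 + 10*y^2 - 7*y + 1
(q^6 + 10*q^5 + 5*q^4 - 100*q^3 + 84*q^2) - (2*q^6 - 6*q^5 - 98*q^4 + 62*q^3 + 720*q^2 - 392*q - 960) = -q^6 + 16*q^5 + 103*q^4 - 162*q^3 - 636*q^2 + 392*q + 960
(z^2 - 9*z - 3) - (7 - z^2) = 2*z^2 - 9*z - 10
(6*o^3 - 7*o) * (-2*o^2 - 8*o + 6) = -12*o^5 - 48*o^4 + 50*o^3 + 56*o^2 - 42*o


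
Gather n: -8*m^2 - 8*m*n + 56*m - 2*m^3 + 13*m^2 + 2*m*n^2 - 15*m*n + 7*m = -2*m^3 + 5*m^2 + 2*m*n^2 - 23*m*n + 63*m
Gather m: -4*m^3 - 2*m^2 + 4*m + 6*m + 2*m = -4*m^3 - 2*m^2 + 12*m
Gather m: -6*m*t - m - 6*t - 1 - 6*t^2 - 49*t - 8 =m*(-6*t - 1) - 6*t^2 - 55*t - 9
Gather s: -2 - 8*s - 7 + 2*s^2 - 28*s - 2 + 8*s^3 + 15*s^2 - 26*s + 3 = 8*s^3 + 17*s^2 - 62*s - 8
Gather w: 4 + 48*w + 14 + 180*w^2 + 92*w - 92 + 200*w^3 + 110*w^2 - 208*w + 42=200*w^3 + 290*w^2 - 68*w - 32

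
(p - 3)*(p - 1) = p^2 - 4*p + 3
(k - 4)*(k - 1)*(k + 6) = k^3 + k^2 - 26*k + 24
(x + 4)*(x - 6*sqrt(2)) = x^2 - 6*sqrt(2)*x + 4*x - 24*sqrt(2)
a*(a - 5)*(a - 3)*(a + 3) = a^4 - 5*a^3 - 9*a^2 + 45*a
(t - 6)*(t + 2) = t^2 - 4*t - 12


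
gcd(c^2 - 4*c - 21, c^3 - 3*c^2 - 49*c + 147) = c - 7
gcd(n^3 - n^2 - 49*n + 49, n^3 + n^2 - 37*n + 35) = n^2 + 6*n - 7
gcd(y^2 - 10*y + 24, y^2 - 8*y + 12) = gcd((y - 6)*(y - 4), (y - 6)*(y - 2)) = y - 6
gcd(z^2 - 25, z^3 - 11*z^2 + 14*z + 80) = z - 5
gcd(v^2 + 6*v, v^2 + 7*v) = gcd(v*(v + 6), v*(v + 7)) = v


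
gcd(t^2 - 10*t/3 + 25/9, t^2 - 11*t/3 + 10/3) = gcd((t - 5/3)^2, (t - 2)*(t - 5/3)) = t - 5/3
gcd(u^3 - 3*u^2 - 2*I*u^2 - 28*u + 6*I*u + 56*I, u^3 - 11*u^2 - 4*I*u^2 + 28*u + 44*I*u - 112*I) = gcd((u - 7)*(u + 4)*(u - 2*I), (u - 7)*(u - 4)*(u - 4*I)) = u - 7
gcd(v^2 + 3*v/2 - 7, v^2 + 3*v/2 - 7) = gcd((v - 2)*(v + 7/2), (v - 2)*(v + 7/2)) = v^2 + 3*v/2 - 7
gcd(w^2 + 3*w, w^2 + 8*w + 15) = w + 3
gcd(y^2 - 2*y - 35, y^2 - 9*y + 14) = y - 7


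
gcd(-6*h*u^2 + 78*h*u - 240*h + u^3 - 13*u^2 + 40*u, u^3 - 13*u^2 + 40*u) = u^2 - 13*u + 40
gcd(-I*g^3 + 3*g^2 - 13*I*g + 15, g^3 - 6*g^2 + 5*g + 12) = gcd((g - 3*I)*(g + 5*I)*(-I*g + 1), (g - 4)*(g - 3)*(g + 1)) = 1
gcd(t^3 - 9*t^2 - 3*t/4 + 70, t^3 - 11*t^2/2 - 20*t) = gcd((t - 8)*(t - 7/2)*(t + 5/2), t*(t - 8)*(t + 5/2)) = t^2 - 11*t/2 - 20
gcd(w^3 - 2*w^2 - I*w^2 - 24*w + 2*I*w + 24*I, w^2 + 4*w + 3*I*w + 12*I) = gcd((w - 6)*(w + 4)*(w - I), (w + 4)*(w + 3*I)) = w + 4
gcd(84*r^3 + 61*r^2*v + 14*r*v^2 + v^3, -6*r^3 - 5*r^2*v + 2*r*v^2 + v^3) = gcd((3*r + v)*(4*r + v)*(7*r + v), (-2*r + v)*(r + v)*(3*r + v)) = 3*r + v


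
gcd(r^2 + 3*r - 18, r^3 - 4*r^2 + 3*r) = r - 3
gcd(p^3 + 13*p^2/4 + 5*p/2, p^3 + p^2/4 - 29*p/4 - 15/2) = p^2 + 13*p/4 + 5/2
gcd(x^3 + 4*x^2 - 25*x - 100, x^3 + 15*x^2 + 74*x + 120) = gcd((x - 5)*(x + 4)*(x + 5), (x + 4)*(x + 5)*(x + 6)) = x^2 + 9*x + 20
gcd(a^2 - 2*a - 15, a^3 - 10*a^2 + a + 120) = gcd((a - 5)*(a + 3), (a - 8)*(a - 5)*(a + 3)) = a^2 - 2*a - 15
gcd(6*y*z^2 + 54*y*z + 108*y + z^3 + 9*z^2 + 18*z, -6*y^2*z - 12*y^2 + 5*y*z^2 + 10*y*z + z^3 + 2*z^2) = 6*y + z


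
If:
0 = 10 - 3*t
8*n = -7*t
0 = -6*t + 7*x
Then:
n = -35/12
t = 10/3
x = 20/7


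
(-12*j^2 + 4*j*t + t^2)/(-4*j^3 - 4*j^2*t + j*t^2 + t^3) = (6*j + t)/(2*j^2 + 3*j*t + t^2)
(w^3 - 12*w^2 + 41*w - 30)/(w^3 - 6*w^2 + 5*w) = (w - 6)/w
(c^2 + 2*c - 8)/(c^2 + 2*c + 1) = (c^2 + 2*c - 8)/(c^2 + 2*c + 1)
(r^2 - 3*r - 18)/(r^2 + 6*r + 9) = (r - 6)/(r + 3)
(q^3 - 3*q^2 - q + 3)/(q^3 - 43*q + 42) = (q^2 - 2*q - 3)/(q^2 + q - 42)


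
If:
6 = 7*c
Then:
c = 6/7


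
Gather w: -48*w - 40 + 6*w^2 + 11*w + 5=6*w^2 - 37*w - 35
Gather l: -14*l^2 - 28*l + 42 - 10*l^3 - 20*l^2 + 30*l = -10*l^3 - 34*l^2 + 2*l + 42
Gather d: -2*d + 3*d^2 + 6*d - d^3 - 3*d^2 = -d^3 + 4*d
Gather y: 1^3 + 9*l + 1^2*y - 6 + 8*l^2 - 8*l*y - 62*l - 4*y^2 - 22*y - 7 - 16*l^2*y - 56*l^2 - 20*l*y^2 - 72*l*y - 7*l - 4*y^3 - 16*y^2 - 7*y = -48*l^2 - 60*l - 4*y^3 + y^2*(-20*l - 20) + y*(-16*l^2 - 80*l - 28) - 12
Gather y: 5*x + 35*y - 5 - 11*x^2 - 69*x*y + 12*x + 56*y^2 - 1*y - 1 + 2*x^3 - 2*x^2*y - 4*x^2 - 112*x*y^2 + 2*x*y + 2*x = 2*x^3 - 15*x^2 + 19*x + y^2*(56 - 112*x) + y*(-2*x^2 - 67*x + 34) - 6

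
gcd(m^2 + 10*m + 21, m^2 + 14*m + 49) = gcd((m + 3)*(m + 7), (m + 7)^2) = m + 7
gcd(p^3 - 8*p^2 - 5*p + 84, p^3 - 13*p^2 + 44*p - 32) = p - 4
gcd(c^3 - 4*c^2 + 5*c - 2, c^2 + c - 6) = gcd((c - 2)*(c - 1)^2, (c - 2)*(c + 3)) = c - 2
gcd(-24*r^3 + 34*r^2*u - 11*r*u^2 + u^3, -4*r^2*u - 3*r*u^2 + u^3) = 4*r - u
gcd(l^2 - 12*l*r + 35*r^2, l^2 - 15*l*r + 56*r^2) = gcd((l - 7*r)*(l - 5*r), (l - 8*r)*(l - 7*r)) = -l + 7*r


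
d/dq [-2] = 0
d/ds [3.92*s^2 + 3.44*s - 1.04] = 7.84*s + 3.44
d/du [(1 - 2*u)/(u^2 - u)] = (-2*u*(u - 1) + (2*u - 1)^2)/(u^2*(u - 1)^2)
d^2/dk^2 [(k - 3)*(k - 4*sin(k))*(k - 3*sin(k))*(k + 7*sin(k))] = -74*k^2*cos(2*k) + 12*k^2 - 63*k*sin(k) - 148*k*sin(2*k) + 189*k*sin(3*k) + 222*k*cos(2*k) - 18*k + 189*sin(k) + 222*sin(2*k) - 567*sin(3*k) + 126*cos(k) + 37*cos(2*k) - 126*cos(3*k) - 37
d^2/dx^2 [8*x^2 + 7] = 16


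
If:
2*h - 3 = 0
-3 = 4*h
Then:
No Solution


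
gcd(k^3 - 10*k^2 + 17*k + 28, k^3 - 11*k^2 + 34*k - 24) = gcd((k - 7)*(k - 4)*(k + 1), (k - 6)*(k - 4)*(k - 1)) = k - 4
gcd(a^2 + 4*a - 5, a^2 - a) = a - 1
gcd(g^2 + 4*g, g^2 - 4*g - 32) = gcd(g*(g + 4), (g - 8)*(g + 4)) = g + 4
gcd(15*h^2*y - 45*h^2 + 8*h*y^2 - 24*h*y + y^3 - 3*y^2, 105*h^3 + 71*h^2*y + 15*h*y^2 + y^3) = 15*h^2 + 8*h*y + y^2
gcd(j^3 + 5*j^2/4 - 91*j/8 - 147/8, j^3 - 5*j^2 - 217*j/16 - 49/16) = j + 7/4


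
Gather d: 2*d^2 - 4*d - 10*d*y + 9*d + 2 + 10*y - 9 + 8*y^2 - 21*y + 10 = 2*d^2 + d*(5 - 10*y) + 8*y^2 - 11*y + 3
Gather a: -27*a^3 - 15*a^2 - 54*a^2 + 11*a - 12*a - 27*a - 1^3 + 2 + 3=-27*a^3 - 69*a^2 - 28*a + 4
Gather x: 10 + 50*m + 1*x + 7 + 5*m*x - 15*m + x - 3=35*m + x*(5*m + 2) + 14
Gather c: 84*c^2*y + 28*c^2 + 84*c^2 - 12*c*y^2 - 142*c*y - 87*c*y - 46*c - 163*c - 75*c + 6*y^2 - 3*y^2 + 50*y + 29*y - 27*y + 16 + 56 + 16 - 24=c^2*(84*y + 112) + c*(-12*y^2 - 229*y - 284) + 3*y^2 + 52*y + 64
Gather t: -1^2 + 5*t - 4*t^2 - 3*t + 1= -4*t^2 + 2*t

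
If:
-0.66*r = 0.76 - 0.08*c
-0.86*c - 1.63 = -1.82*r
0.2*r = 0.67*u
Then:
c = -5.83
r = -1.86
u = -0.55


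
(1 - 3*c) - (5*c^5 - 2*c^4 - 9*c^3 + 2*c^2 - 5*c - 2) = -5*c^5 + 2*c^4 + 9*c^3 - 2*c^2 + 2*c + 3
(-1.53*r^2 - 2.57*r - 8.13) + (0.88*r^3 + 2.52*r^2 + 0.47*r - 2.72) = 0.88*r^3 + 0.99*r^2 - 2.1*r - 10.85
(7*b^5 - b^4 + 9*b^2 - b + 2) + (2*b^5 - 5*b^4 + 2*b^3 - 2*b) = 9*b^5 - 6*b^4 + 2*b^3 + 9*b^2 - 3*b + 2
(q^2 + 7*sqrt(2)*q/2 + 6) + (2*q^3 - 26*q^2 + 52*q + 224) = 2*q^3 - 25*q^2 + 7*sqrt(2)*q/2 + 52*q + 230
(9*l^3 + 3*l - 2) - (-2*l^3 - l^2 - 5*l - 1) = 11*l^3 + l^2 + 8*l - 1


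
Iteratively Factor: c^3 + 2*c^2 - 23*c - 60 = (c + 3)*(c^2 - c - 20) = (c + 3)*(c + 4)*(c - 5)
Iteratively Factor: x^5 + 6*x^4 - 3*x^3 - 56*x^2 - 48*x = (x)*(x^4 + 6*x^3 - 3*x^2 - 56*x - 48) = x*(x + 4)*(x^3 + 2*x^2 - 11*x - 12) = x*(x + 4)^2*(x^2 - 2*x - 3) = x*(x - 3)*(x + 4)^2*(x + 1)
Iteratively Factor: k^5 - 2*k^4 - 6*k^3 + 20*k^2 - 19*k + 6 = (k - 2)*(k^4 - 6*k^2 + 8*k - 3) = (k - 2)*(k + 3)*(k^3 - 3*k^2 + 3*k - 1) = (k - 2)*(k - 1)*(k + 3)*(k^2 - 2*k + 1) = (k - 2)*(k - 1)^2*(k + 3)*(k - 1)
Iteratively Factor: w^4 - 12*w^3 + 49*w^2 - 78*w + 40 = (w - 2)*(w^3 - 10*w^2 + 29*w - 20) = (w - 2)*(w - 1)*(w^2 - 9*w + 20) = (w - 5)*(w - 2)*(w - 1)*(w - 4)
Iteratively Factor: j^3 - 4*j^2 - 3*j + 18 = (j - 3)*(j^2 - j - 6) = (j - 3)*(j + 2)*(j - 3)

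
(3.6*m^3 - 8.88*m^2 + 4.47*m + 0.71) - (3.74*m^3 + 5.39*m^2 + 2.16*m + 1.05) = -0.14*m^3 - 14.27*m^2 + 2.31*m - 0.34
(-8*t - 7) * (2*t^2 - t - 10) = -16*t^3 - 6*t^2 + 87*t + 70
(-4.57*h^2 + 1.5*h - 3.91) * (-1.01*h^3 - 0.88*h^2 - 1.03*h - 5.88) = 4.6157*h^5 + 2.5066*h^4 + 7.3362*h^3 + 28.7674*h^2 - 4.7927*h + 22.9908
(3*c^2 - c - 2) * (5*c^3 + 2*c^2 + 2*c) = 15*c^5 + c^4 - 6*c^3 - 6*c^2 - 4*c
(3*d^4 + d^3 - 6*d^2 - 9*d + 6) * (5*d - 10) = 15*d^5 - 25*d^4 - 40*d^3 + 15*d^2 + 120*d - 60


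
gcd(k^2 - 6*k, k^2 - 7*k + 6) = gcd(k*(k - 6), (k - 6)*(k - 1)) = k - 6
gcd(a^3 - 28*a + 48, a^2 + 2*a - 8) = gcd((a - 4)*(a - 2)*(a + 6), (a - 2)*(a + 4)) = a - 2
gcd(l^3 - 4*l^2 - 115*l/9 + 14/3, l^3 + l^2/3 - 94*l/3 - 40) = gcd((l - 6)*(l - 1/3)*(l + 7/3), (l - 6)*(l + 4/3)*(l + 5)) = l - 6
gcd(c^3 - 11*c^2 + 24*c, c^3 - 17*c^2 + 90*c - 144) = c^2 - 11*c + 24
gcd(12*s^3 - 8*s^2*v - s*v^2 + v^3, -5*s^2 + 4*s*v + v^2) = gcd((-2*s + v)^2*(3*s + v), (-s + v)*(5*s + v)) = 1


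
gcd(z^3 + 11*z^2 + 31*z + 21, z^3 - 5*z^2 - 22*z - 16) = z + 1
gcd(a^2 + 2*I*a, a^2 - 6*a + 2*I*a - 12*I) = a + 2*I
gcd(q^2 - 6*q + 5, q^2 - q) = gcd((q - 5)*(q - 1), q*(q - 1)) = q - 1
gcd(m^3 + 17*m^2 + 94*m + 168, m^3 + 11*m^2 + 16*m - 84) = m^2 + 13*m + 42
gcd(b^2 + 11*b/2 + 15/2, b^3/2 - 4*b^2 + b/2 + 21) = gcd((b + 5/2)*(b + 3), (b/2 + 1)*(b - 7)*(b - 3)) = 1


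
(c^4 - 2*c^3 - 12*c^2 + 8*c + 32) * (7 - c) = -c^5 + 9*c^4 - 2*c^3 - 92*c^2 + 24*c + 224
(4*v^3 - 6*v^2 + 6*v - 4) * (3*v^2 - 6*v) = 12*v^5 - 42*v^4 + 54*v^3 - 48*v^2 + 24*v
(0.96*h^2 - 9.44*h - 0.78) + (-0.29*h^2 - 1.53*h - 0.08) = 0.67*h^2 - 10.97*h - 0.86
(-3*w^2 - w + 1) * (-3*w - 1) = 9*w^3 + 6*w^2 - 2*w - 1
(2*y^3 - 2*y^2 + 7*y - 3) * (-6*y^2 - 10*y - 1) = -12*y^5 - 8*y^4 - 24*y^3 - 50*y^2 + 23*y + 3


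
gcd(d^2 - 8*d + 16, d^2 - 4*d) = d - 4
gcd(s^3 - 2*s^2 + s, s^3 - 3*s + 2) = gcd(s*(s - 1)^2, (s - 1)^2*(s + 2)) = s^2 - 2*s + 1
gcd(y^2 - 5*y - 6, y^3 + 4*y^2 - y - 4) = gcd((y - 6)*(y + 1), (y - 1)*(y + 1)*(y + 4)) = y + 1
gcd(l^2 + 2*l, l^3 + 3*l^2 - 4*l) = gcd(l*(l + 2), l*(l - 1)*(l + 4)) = l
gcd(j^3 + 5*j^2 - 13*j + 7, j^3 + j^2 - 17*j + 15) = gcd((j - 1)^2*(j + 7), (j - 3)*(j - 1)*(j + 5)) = j - 1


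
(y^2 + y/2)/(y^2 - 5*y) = (y + 1/2)/(y - 5)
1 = 1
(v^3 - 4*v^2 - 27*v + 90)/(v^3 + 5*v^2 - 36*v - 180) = (v - 3)/(v + 6)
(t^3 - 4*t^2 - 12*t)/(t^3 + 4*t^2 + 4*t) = (t - 6)/(t + 2)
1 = 1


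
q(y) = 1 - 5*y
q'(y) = -5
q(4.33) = -20.65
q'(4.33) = -5.00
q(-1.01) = 6.05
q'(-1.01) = -5.00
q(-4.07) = 21.35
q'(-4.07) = -5.00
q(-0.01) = 1.05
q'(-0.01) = -5.00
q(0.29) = -0.45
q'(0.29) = -5.00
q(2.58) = -11.90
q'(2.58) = -5.00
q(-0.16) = 1.80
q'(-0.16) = -5.00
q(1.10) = -4.50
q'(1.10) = -5.00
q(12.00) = -59.00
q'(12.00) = -5.00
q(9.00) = -44.00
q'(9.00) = -5.00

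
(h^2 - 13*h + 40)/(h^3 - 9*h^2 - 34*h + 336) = (h - 5)/(h^2 - h - 42)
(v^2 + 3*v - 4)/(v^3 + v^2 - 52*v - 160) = (v - 1)/(v^2 - 3*v - 40)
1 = 1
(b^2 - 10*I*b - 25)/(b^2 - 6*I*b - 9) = (-b^2 + 10*I*b + 25)/(-b^2 + 6*I*b + 9)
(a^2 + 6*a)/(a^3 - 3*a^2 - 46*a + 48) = a/(a^2 - 9*a + 8)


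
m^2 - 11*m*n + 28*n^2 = (m - 7*n)*(m - 4*n)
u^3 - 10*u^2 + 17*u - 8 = (u - 8)*(u - 1)^2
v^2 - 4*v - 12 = (v - 6)*(v + 2)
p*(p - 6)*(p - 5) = p^3 - 11*p^2 + 30*p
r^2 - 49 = (r - 7)*(r + 7)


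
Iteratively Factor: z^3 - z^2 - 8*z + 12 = (z - 2)*(z^2 + z - 6) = (z - 2)*(z + 3)*(z - 2)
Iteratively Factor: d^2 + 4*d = (d + 4)*(d)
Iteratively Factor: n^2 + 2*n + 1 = (n + 1)*(n + 1)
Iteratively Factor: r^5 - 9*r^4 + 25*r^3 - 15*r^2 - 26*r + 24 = (r - 4)*(r^4 - 5*r^3 + 5*r^2 + 5*r - 6) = (r - 4)*(r + 1)*(r^3 - 6*r^2 + 11*r - 6) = (r - 4)*(r - 1)*(r + 1)*(r^2 - 5*r + 6) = (r - 4)*(r - 3)*(r - 1)*(r + 1)*(r - 2)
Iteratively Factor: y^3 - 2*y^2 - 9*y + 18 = (y - 2)*(y^2 - 9) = (y - 2)*(y + 3)*(y - 3)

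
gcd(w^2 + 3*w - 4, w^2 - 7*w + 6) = w - 1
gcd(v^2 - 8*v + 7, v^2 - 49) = v - 7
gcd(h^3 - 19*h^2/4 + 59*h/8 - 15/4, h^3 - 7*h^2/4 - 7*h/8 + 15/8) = h^2 - 11*h/4 + 15/8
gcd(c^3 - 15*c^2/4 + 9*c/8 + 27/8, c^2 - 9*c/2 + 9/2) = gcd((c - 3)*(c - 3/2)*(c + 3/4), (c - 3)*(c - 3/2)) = c^2 - 9*c/2 + 9/2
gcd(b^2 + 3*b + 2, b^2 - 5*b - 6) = b + 1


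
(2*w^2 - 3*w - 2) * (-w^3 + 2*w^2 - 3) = -2*w^5 + 7*w^4 - 4*w^3 - 10*w^2 + 9*w + 6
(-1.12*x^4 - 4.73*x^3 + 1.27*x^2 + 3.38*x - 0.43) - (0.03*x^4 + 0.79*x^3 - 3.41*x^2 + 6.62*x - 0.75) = -1.15*x^4 - 5.52*x^3 + 4.68*x^2 - 3.24*x + 0.32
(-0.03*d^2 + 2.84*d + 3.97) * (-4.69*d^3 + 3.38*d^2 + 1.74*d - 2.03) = 0.1407*d^5 - 13.421*d^4 - 9.0723*d^3 + 18.4211*d^2 + 1.1426*d - 8.0591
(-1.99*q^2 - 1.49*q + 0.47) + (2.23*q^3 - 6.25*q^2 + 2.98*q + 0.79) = 2.23*q^3 - 8.24*q^2 + 1.49*q + 1.26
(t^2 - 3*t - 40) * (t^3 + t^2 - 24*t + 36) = t^5 - 2*t^4 - 67*t^3 + 68*t^2 + 852*t - 1440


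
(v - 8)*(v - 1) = v^2 - 9*v + 8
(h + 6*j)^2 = h^2 + 12*h*j + 36*j^2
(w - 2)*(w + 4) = w^2 + 2*w - 8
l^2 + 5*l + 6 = (l + 2)*(l + 3)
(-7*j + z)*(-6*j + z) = 42*j^2 - 13*j*z + z^2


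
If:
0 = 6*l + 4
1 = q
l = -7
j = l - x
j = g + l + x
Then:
No Solution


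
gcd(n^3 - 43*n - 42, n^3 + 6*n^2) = n + 6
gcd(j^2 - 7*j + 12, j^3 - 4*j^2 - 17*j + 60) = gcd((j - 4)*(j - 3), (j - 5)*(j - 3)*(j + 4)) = j - 3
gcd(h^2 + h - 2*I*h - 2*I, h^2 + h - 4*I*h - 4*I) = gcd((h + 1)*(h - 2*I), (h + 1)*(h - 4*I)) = h + 1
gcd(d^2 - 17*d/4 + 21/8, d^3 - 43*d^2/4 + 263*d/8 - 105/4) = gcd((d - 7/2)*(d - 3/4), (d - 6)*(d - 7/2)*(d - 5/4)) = d - 7/2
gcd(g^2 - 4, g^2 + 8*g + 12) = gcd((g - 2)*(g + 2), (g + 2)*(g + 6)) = g + 2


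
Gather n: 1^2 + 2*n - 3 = 2*n - 2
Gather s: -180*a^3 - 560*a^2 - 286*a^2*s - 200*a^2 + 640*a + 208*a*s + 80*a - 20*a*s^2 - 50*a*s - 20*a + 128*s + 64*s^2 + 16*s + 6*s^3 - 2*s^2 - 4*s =-180*a^3 - 760*a^2 + 700*a + 6*s^3 + s^2*(62 - 20*a) + s*(-286*a^2 + 158*a + 140)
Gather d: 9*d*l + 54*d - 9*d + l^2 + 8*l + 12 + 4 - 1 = d*(9*l + 45) + l^2 + 8*l + 15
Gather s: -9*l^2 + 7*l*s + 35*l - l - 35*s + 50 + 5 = -9*l^2 + 34*l + s*(7*l - 35) + 55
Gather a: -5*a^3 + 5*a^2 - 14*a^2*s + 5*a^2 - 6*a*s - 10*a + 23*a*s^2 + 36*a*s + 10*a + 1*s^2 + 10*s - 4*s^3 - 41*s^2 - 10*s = -5*a^3 + a^2*(10 - 14*s) + a*(23*s^2 + 30*s) - 4*s^3 - 40*s^2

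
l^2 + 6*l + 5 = (l + 1)*(l + 5)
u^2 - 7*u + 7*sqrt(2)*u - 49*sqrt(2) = (u - 7)*(u + 7*sqrt(2))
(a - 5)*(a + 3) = a^2 - 2*a - 15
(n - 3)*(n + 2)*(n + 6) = n^3 + 5*n^2 - 12*n - 36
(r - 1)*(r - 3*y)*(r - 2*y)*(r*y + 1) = r^4*y - 5*r^3*y^2 - r^3*y + r^3 + 6*r^2*y^3 + 5*r^2*y^2 - 5*r^2*y - r^2 - 6*r*y^3 + 6*r*y^2 + 5*r*y - 6*y^2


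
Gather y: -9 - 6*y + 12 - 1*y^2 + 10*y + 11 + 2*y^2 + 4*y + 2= y^2 + 8*y + 16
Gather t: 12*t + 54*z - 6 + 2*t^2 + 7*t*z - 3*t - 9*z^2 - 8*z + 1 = 2*t^2 + t*(7*z + 9) - 9*z^2 + 46*z - 5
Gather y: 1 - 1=0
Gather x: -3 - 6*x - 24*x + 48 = 45 - 30*x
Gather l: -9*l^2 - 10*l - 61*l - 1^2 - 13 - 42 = -9*l^2 - 71*l - 56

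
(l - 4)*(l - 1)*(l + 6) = l^3 + l^2 - 26*l + 24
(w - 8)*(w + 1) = w^2 - 7*w - 8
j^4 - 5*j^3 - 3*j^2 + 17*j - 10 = (j - 5)*(j - 1)^2*(j + 2)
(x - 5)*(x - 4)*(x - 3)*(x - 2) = x^4 - 14*x^3 + 71*x^2 - 154*x + 120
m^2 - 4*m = m*(m - 4)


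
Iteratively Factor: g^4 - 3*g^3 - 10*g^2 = (g - 5)*(g^3 + 2*g^2) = (g - 5)*(g + 2)*(g^2) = g*(g - 5)*(g + 2)*(g)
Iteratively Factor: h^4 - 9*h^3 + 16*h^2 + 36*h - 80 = (h - 2)*(h^3 - 7*h^2 + 2*h + 40) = (h - 5)*(h - 2)*(h^2 - 2*h - 8) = (h - 5)*(h - 4)*(h - 2)*(h + 2)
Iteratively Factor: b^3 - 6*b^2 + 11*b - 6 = (b - 1)*(b^2 - 5*b + 6) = (b - 3)*(b - 1)*(b - 2)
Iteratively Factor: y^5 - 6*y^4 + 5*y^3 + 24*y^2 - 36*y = (y - 3)*(y^4 - 3*y^3 - 4*y^2 + 12*y) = (y - 3)*(y + 2)*(y^3 - 5*y^2 + 6*y) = (y - 3)*(y - 2)*(y + 2)*(y^2 - 3*y) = y*(y - 3)*(y - 2)*(y + 2)*(y - 3)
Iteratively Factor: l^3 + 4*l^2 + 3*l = (l + 1)*(l^2 + 3*l) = (l + 1)*(l + 3)*(l)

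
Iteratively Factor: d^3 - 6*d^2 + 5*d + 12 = (d - 3)*(d^2 - 3*d - 4) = (d - 4)*(d - 3)*(d + 1)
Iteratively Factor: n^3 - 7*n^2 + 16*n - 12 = (n - 2)*(n^2 - 5*n + 6) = (n - 2)^2*(n - 3)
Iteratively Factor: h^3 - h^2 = (h)*(h^2 - h) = h*(h - 1)*(h)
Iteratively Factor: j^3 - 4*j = (j + 2)*(j^2 - 2*j) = (j - 2)*(j + 2)*(j)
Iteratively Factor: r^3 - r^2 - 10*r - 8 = (r + 1)*(r^2 - 2*r - 8) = (r + 1)*(r + 2)*(r - 4)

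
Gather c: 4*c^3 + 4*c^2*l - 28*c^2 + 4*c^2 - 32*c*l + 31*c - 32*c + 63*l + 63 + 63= 4*c^3 + c^2*(4*l - 24) + c*(-32*l - 1) + 63*l + 126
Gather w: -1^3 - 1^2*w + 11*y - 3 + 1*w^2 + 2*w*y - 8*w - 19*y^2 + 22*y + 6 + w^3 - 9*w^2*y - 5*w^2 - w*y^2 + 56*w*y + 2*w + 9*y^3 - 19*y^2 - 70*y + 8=w^3 + w^2*(-9*y - 4) + w*(-y^2 + 58*y - 7) + 9*y^3 - 38*y^2 - 37*y + 10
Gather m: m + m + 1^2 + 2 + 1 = 2*m + 4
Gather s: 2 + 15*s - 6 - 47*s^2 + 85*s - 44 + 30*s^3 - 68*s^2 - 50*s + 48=30*s^3 - 115*s^2 + 50*s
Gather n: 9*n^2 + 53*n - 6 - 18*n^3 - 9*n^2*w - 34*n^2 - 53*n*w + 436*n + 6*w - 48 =-18*n^3 + n^2*(-9*w - 25) + n*(489 - 53*w) + 6*w - 54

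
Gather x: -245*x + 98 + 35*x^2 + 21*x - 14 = 35*x^2 - 224*x + 84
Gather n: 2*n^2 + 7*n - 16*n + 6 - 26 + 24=2*n^2 - 9*n + 4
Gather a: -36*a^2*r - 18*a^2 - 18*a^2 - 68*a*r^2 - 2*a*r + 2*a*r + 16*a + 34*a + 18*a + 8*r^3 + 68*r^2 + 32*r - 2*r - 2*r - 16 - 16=a^2*(-36*r - 36) + a*(68 - 68*r^2) + 8*r^3 + 68*r^2 + 28*r - 32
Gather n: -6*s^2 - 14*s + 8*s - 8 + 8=-6*s^2 - 6*s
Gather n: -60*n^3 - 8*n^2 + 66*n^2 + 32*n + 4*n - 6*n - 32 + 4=-60*n^3 + 58*n^2 + 30*n - 28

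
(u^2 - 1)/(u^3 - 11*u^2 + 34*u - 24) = (u + 1)/(u^2 - 10*u + 24)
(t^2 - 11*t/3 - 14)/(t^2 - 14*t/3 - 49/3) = (t - 6)/(t - 7)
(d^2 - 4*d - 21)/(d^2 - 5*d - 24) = (d - 7)/(d - 8)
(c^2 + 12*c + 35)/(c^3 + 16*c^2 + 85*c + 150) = (c + 7)/(c^2 + 11*c + 30)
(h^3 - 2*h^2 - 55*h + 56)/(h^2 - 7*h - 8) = (h^2 + 6*h - 7)/(h + 1)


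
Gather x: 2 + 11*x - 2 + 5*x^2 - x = 5*x^2 + 10*x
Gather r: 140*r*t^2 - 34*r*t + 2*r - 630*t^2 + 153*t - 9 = r*(140*t^2 - 34*t + 2) - 630*t^2 + 153*t - 9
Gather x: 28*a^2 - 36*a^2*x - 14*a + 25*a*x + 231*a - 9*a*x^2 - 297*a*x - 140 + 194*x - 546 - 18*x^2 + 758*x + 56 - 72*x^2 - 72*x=28*a^2 + 217*a + x^2*(-9*a - 90) + x*(-36*a^2 - 272*a + 880) - 630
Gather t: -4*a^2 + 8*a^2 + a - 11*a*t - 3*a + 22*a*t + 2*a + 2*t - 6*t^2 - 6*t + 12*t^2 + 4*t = 4*a^2 + 11*a*t + 6*t^2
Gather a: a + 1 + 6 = a + 7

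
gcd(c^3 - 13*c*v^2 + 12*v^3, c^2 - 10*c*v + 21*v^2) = -c + 3*v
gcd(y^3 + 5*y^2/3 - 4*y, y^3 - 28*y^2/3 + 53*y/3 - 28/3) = y - 4/3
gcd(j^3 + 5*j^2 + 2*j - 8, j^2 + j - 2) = j^2 + j - 2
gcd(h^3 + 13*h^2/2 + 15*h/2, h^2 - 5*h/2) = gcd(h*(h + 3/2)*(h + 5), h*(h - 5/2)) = h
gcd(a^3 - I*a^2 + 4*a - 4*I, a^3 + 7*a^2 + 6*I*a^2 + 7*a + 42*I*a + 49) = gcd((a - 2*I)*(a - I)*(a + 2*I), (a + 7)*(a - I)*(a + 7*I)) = a - I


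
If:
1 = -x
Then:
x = -1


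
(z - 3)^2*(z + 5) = z^3 - z^2 - 21*z + 45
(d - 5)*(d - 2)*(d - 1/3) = d^3 - 22*d^2/3 + 37*d/3 - 10/3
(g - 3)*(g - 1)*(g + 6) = g^3 + 2*g^2 - 21*g + 18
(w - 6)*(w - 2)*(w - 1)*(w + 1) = w^4 - 8*w^3 + 11*w^2 + 8*w - 12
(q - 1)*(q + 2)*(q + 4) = q^3 + 5*q^2 + 2*q - 8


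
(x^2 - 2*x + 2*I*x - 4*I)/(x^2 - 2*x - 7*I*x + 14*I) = (x + 2*I)/(x - 7*I)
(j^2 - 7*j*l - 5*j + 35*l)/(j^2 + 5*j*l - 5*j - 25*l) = (j - 7*l)/(j + 5*l)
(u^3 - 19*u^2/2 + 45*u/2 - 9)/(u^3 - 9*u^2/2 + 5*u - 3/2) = (u - 6)/(u - 1)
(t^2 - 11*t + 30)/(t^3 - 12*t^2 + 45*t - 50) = (t - 6)/(t^2 - 7*t + 10)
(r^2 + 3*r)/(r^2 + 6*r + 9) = r/(r + 3)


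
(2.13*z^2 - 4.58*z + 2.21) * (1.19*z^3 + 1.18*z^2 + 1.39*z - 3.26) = 2.5347*z^5 - 2.9368*z^4 + 0.186199999999999*z^3 - 10.7022*z^2 + 18.0027*z - 7.2046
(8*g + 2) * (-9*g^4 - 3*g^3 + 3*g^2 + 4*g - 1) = -72*g^5 - 42*g^4 + 18*g^3 + 38*g^2 - 2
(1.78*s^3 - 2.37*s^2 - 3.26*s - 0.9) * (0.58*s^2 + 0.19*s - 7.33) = 1.0324*s^5 - 1.0364*s^4 - 15.3885*s^3 + 16.2307*s^2 + 23.7248*s + 6.597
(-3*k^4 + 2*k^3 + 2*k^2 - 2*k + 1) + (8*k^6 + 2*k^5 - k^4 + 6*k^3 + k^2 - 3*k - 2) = 8*k^6 + 2*k^5 - 4*k^4 + 8*k^3 + 3*k^2 - 5*k - 1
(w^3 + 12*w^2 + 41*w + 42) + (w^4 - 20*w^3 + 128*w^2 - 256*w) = w^4 - 19*w^3 + 140*w^2 - 215*w + 42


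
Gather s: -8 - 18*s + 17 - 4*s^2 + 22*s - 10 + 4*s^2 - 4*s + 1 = 0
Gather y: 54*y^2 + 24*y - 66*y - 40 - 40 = 54*y^2 - 42*y - 80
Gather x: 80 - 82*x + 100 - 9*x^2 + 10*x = -9*x^2 - 72*x + 180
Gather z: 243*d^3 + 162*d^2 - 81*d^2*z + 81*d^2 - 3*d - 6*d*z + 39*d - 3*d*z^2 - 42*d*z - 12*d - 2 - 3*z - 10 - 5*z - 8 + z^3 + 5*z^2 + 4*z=243*d^3 + 243*d^2 + 24*d + z^3 + z^2*(5 - 3*d) + z*(-81*d^2 - 48*d - 4) - 20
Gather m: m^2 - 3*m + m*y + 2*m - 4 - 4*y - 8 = m^2 + m*(y - 1) - 4*y - 12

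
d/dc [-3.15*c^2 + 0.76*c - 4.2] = 0.76 - 6.3*c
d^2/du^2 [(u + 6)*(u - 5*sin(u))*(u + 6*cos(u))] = 5*u^2*sin(u) - 6*u^2*cos(u) + 6*u*sin(u) + 60*u*sin(2*u) - 56*u*cos(u) + 6*u - 82*sin(u) + 360*sin(2*u) - 48*cos(u) - 60*cos(2*u) + 12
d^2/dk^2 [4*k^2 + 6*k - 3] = 8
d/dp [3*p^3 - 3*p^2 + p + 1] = 9*p^2 - 6*p + 1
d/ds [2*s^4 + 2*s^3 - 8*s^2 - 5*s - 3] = 8*s^3 + 6*s^2 - 16*s - 5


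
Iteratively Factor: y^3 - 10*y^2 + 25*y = (y - 5)*(y^2 - 5*y) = y*(y - 5)*(y - 5)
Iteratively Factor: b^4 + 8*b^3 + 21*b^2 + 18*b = (b + 3)*(b^3 + 5*b^2 + 6*b) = (b + 2)*(b + 3)*(b^2 + 3*b) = b*(b + 2)*(b + 3)*(b + 3)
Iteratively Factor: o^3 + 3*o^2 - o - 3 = (o + 1)*(o^2 + 2*o - 3) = (o - 1)*(o + 1)*(o + 3)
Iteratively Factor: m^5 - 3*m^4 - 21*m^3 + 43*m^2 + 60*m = (m)*(m^4 - 3*m^3 - 21*m^2 + 43*m + 60) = m*(m - 5)*(m^3 + 2*m^2 - 11*m - 12) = m*(m - 5)*(m + 4)*(m^2 - 2*m - 3) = m*(m - 5)*(m + 1)*(m + 4)*(m - 3)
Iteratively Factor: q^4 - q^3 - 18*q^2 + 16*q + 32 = (q - 2)*(q^3 + q^2 - 16*q - 16) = (q - 4)*(q - 2)*(q^2 + 5*q + 4) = (q - 4)*(q - 2)*(q + 1)*(q + 4)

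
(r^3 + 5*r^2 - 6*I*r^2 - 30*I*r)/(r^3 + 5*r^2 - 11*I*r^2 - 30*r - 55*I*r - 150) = r/(r - 5*I)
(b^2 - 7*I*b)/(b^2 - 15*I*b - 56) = b/(b - 8*I)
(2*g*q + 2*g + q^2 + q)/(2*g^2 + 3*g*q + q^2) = (q + 1)/(g + q)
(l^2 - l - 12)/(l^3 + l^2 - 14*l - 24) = 1/(l + 2)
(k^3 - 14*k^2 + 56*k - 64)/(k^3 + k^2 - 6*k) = (k^2 - 12*k + 32)/(k*(k + 3))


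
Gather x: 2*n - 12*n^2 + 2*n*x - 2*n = -12*n^2 + 2*n*x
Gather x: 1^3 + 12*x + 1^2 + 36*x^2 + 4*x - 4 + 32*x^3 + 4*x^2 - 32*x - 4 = 32*x^3 + 40*x^2 - 16*x - 6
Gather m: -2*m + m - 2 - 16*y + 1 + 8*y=-m - 8*y - 1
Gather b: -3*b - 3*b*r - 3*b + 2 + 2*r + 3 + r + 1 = b*(-3*r - 6) + 3*r + 6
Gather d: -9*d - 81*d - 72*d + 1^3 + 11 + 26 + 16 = 54 - 162*d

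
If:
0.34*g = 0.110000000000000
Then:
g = 0.32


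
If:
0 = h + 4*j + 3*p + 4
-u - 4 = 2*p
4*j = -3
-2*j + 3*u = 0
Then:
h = 17/4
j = -3/4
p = -7/4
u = -1/2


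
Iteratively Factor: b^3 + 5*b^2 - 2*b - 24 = (b + 4)*(b^2 + b - 6) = (b - 2)*(b + 4)*(b + 3)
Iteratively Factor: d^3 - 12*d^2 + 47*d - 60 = (d - 4)*(d^2 - 8*d + 15) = (d - 5)*(d - 4)*(d - 3)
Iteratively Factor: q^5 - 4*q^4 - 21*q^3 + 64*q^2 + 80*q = (q + 1)*(q^4 - 5*q^3 - 16*q^2 + 80*q) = (q - 5)*(q + 1)*(q^3 - 16*q) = (q - 5)*(q + 1)*(q + 4)*(q^2 - 4*q) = (q - 5)*(q - 4)*(q + 1)*(q + 4)*(q)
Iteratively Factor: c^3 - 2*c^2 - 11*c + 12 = (c + 3)*(c^2 - 5*c + 4) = (c - 4)*(c + 3)*(c - 1)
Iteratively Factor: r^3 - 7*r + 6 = (r - 2)*(r^2 + 2*r - 3) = (r - 2)*(r + 3)*(r - 1)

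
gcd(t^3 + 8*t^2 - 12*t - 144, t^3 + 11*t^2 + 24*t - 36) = t^2 + 12*t + 36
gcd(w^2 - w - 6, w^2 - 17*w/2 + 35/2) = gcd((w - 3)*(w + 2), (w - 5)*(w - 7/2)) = 1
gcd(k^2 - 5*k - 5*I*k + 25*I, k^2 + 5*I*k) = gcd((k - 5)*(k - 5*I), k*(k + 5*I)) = 1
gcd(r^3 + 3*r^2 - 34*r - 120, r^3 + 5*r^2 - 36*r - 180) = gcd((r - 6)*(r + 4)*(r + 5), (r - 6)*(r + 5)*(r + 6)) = r^2 - r - 30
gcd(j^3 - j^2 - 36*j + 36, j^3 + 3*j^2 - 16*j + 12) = j^2 + 5*j - 6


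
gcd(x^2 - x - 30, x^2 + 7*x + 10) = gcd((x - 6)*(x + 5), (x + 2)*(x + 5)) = x + 5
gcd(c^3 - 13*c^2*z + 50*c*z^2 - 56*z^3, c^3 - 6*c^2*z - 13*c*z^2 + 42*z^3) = c^2 - 9*c*z + 14*z^2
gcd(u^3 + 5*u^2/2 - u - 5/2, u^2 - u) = u - 1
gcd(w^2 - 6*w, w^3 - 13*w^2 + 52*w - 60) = w - 6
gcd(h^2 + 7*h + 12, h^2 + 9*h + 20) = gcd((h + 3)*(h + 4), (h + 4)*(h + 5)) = h + 4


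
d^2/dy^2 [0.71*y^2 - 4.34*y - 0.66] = 1.42000000000000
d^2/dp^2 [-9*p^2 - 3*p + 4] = -18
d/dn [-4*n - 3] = -4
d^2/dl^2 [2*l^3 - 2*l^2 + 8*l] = 12*l - 4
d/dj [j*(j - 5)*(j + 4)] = 3*j^2 - 2*j - 20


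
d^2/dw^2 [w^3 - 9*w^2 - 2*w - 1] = 6*w - 18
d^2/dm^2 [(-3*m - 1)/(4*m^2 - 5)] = 8*(-16*m^2*(3*m + 1) + (9*m + 1)*(4*m^2 - 5))/(4*m^2 - 5)^3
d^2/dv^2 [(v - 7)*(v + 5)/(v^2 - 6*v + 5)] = 8*(v^3 - 30*v^2 + 165*v - 280)/(v^6 - 18*v^5 + 123*v^4 - 396*v^3 + 615*v^2 - 450*v + 125)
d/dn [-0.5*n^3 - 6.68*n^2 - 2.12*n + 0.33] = -1.5*n^2 - 13.36*n - 2.12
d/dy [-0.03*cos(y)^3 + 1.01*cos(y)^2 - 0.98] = (0.09*cos(y) - 2.02)*sin(y)*cos(y)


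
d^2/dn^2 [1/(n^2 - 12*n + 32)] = 2*(-n^2 + 12*n + 4*(n - 6)^2 - 32)/(n^2 - 12*n + 32)^3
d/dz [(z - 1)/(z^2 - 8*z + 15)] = (z^2 - 8*z - 2*(z - 4)*(z - 1) + 15)/(z^2 - 8*z + 15)^2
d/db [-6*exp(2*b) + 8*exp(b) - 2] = (8 - 12*exp(b))*exp(b)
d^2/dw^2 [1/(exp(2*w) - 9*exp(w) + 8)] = ((9 - 4*exp(w))*(exp(2*w) - 9*exp(w) + 8) + 2*(2*exp(w) - 9)^2*exp(w))*exp(w)/(exp(2*w) - 9*exp(w) + 8)^3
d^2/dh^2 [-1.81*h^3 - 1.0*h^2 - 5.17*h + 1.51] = -10.86*h - 2.0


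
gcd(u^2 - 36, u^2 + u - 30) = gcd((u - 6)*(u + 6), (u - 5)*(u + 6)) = u + 6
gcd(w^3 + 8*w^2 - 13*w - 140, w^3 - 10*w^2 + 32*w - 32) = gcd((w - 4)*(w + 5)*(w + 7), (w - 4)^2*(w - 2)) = w - 4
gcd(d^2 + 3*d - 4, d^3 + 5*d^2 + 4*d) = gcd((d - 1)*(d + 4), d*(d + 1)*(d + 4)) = d + 4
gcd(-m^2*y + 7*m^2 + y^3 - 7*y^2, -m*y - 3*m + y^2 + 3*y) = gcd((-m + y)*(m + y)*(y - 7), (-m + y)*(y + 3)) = -m + y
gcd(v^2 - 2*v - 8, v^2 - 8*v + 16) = v - 4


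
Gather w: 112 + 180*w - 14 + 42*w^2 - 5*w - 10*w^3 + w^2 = -10*w^3 + 43*w^2 + 175*w + 98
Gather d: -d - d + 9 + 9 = 18 - 2*d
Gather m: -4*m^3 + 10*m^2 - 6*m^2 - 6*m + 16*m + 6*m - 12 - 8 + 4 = -4*m^3 + 4*m^2 + 16*m - 16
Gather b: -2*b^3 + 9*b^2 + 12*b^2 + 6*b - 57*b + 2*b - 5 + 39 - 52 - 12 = -2*b^3 + 21*b^2 - 49*b - 30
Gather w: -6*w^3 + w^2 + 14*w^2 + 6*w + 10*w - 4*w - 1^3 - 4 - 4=-6*w^3 + 15*w^2 + 12*w - 9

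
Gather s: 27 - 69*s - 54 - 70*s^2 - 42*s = -70*s^2 - 111*s - 27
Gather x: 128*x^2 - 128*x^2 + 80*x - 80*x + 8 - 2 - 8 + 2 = 0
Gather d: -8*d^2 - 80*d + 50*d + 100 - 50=-8*d^2 - 30*d + 50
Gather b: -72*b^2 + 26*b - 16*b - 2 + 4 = -72*b^2 + 10*b + 2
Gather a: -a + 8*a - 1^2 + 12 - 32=7*a - 21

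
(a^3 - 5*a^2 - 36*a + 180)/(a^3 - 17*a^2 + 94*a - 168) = (a^2 + a - 30)/(a^2 - 11*a + 28)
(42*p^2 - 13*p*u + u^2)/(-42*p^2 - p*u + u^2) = (-6*p + u)/(6*p + u)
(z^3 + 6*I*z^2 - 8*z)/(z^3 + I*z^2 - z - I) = z*(z^2 + 6*I*z - 8)/(z^3 + I*z^2 - z - I)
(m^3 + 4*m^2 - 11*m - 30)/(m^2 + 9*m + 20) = (m^2 - m - 6)/(m + 4)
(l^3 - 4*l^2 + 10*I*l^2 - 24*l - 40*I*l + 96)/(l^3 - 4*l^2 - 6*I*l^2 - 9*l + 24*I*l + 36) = (l^2 + 10*I*l - 24)/(l^2 - 6*I*l - 9)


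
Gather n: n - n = 0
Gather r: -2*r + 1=1 - 2*r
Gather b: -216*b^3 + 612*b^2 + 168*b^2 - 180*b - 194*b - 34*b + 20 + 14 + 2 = -216*b^3 + 780*b^2 - 408*b + 36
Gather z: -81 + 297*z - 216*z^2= -216*z^2 + 297*z - 81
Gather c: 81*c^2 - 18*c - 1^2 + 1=81*c^2 - 18*c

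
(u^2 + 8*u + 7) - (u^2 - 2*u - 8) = 10*u + 15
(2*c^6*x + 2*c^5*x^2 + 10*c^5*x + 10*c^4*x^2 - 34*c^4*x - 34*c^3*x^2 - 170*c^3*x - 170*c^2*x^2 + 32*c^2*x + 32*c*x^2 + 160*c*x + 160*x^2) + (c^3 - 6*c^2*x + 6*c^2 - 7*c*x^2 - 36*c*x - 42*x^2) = 2*c^6*x + 2*c^5*x^2 + 10*c^5*x + 10*c^4*x^2 - 34*c^4*x - 34*c^3*x^2 - 170*c^3*x + c^3 - 170*c^2*x^2 + 26*c^2*x + 6*c^2 + 25*c*x^2 + 124*c*x + 118*x^2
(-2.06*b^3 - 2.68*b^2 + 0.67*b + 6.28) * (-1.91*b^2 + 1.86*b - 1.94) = 3.9346*b^5 + 1.2872*b^4 - 2.2681*b^3 - 5.5494*b^2 + 10.381*b - 12.1832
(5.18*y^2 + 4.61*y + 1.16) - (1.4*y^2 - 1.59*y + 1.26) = 3.78*y^2 + 6.2*y - 0.1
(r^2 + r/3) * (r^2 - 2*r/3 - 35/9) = r^4 - r^3/3 - 37*r^2/9 - 35*r/27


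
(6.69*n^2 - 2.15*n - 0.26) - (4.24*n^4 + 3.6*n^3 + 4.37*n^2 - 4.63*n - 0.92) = -4.24*n^4 - 3.6*n^3 + 2.32*n^2 + 2.48*n + 0.66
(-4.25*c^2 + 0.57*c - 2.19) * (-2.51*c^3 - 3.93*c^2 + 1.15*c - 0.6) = 10.6675*c^5 + 15.2718*c^4 - 1.6307*c^3 + 11.8122*c^2 - 2.8605*c + 1.314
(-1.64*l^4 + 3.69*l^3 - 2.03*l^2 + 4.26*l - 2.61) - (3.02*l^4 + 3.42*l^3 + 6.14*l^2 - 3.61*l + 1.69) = -4.66*l^4 + 0.27*l^3 - 8.17*l^2 + 7.87*l - 4.3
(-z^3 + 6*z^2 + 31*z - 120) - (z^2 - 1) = -z^3 + 5*z^2 + 31*z - 119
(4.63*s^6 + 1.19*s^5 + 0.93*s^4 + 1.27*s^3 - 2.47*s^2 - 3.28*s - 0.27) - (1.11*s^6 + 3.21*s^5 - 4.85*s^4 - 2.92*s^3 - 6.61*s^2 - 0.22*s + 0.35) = 3.52*s^6 - 2.02*s^5 + 5.78*s^4 + 4.19*s^3 + 4.14*s^2 - 3.06*s - 0.62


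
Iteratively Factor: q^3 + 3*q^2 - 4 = (q - 1)*(q^2 + 4*q + 4) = (q - 1)*(q + 2)*(q + 2)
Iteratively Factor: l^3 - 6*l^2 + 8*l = (l - 2)*(l^2 - 4*l) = l*(l - 2)*(l - 4)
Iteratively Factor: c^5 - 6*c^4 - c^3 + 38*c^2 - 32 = (c - 4)*(c^4 - 2*c^3 - 9*c^2 + 2*c + 8) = (c - 4)*(c - 1)*(c^3 - c^2 - 10*c - 8) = (c - 4)^2*(c - 1)*(c^2 + 3*c + 2) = (c - 4)^2*(c - 1)*(c + 2)*(c + 1)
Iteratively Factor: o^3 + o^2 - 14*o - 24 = (o - 4)*(o^2 + 5*o + 6) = (o - 4)*(o + 2)*(o + 3)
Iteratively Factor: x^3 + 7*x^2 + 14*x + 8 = (x + 2)*(x^2 + 5*x + 4) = (x + 1)*(x + 2)*(x + 4)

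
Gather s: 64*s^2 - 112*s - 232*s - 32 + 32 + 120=64*s^2 - 344*s + 120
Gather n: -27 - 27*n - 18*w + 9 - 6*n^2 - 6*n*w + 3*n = -6*n^2 + n*(-6*w - 24) - 18*w - 18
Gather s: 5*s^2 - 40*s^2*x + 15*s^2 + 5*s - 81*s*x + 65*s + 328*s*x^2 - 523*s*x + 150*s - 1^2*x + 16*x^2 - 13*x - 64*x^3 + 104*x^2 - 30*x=s^2*(20 - 40*x) + s*(328*x^2 - 604*x + 220) - 64*x^3 + 120*x^2 - 44*x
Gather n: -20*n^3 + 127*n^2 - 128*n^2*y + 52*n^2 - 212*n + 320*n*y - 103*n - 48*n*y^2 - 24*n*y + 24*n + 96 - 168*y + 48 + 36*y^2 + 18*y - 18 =-20*n^3 + n^2*(179 - 128*y) + n*(-48*y^2 + 296*y - 291) + 36*y^2 - 150*y + 126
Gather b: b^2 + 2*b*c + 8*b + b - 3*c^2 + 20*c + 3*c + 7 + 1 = b^2 + b*(2*c + 9) - 3*c^2 + 23*c + 8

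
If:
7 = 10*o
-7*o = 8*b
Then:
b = -49/80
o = 7/10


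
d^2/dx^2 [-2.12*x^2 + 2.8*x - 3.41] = -4.24000000000000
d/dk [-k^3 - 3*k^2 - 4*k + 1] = -3*k^2 - 6*k - 4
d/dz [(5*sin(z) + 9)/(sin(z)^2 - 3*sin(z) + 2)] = (-5*sin(z)^2 - 18*sin(z) + 37)*cos(z)/((sin(z) - 2)^2*(sin(z) - 1)^2)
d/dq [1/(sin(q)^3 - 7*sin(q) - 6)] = (7 - 3*sin(q)^2)*cos(q)/(-sin(q)^3 + 7*sin(q) + 6)^2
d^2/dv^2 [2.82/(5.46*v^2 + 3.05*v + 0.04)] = (-168.137424*v^2 - 93.92292*v + 2.82*(10.92*v + 3.05)*(21.84*v + 6.1) - 1.231776)/(5.46*v^2 + 3.05*v + 0.04)^3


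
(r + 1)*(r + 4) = r^2 + 5*r + 4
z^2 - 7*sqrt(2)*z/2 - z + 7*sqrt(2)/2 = (z - 1)*(z - 7*sqrt(2)/2)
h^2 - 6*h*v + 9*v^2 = (h - 3*v)^2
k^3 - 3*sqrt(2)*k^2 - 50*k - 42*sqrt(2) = (k - 7*sqrt(2))*(k + sqrt(2))*(k + 3*sqrt(2))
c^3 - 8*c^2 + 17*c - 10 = (c - 5)*(c - 2)*(c - 1)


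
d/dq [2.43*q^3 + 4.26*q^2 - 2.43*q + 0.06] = 7.29*q^2 + 8.52*q - 2.43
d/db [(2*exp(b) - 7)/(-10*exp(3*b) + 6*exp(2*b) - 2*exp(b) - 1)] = (40*exp(3*b) - 222*exp(2*b) + 84*exp(b) - 16)*exp(b)/(100*exp(6*b) - 120*exp(5*b) + 76*exp(4*b) - 4*exp(3*b) - 8*exp(2*b) + 4*exp(b) + 1)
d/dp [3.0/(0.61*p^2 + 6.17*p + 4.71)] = (-3.66*p - 18.51)/(0.61*p^2 + 6.17*p + 4.71)^2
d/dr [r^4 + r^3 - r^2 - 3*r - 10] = 4*r^3 + 3*r^2 - 2*r - 3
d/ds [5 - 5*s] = -5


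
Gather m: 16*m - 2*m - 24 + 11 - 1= 14*m - 14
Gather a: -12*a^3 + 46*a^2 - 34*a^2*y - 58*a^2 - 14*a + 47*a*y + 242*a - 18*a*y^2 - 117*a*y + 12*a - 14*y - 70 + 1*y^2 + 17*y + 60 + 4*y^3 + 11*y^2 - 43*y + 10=-12*a^3 + a^2*(-34*y - 12) + a*(-18*y^2 - 70*y + 240) + 4*y^3 + 12*y^2 - 40*y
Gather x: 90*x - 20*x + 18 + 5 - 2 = 70*x + 21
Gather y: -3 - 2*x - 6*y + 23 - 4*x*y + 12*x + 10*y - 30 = 10*x + y*(4 - 4*x) - 10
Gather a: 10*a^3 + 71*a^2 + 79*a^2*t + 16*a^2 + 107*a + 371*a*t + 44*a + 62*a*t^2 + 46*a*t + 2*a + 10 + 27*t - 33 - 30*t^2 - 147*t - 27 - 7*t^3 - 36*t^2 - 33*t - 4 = 10*a^3 + a^2*(79*t + 87) + a*(62*t^2 + 417*t + 153) - 7*t^3 - 66*t^2 - 153*t - 54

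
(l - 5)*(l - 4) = l^2 - 9*l + 20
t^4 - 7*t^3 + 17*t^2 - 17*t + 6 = (t - 3)*(t - 2)*(t - 1)^2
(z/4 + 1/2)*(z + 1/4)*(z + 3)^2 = z^4/4 + 33*z^3/16 + 23*z^2/4 + 93*z/16 + 9/8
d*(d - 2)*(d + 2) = d^3 - 4*d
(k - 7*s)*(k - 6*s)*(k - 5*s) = k^3 - 18*k^2*s + 107*k*s^2 - 210*s^3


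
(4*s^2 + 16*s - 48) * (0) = 0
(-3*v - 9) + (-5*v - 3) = -8*v - 12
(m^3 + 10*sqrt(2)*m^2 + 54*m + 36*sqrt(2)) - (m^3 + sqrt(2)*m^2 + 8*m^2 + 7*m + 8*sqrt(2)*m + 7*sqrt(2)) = -8*m^2 + 9*sqrt(2)*m^2 - 8*sqrt(2)*m + 47*m + 29*sqrt(2)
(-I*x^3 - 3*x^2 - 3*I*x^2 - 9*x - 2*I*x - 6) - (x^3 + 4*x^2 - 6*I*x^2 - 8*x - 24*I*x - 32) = -x^3 - I*x^3 - 7*x^2 + 3*I*x^2 - x + 22*I*x + 26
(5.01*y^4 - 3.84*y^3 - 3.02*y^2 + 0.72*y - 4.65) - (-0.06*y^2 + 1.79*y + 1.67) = 5.01*y^4 - 3.84*y^3 - 2.96*y^2 - 1.07*y - 6.32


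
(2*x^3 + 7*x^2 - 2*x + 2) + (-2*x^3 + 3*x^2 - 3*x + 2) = 10*x^2 - 5*x + 4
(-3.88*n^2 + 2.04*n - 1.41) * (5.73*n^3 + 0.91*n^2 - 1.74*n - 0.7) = -22.2324*n^5 + 8.1584*n^4 + 0.5283*n^3 - 2.1167*n^2 + 1.0254*n + 0.987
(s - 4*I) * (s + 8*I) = s^2 + 4*I*s + 32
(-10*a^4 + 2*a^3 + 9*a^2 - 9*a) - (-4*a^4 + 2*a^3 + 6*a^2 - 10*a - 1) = -6*a^4 + 3*a^2 + a + 1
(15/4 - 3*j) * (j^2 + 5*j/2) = -3*j^3 - 15*j^2/4 + 75*j/8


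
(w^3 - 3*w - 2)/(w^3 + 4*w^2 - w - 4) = (w^2 - w - 2)/(w^2 + 3*w - 4)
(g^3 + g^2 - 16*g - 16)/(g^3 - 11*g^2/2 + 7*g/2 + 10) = 2*(g + 4)/(2*g - 5)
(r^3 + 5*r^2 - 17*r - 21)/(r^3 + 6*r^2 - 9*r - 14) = (r - 3)/(r - 2)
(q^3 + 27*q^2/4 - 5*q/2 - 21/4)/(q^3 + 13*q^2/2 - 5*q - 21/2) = (4*q^2 - q - 3)/(2*(2*q^2 - q - 3))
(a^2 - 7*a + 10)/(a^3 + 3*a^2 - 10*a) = (a - 5)/(a*(a + 5))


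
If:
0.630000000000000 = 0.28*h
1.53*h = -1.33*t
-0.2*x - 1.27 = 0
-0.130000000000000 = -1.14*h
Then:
No Solution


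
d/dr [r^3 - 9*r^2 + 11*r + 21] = 3*r^2 - 18*r + 11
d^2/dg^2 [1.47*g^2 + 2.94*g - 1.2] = 2.94000000000000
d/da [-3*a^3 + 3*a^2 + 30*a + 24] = -9*a^2 + 6*a + 30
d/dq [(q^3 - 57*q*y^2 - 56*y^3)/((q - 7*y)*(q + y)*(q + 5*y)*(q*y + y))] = (-q^4 + 2*q^3*y + 131*q^2*y^2 - q^2*y - 224*q*y^3 + 42*q*y^2 - 1960*y^4 - 77*y^3)/(y*(q^6 - 4*q^5*y + 2*q^5 - 66*q^4*y^2 - 8*q^4*y + q^4 + 140*q^3*y^3 - 132*q^3*y^2 - 4*q^3*y + 1225*q^2*y^4 + 280*q^2*y^3 - 66*q^2*y^2 + 2450*q*y^4 + 140*q*y^3 + 1225*y^4))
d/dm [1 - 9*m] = -9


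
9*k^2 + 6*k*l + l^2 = (3*k + l)^2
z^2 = z^2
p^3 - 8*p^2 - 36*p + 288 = (p - 8)*(p - 6)*(p + 6)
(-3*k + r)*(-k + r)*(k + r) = 3*k^3 - k^2*r - 3*k*r^2 + r^3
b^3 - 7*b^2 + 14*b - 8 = (b - 4)*(b - 2)*(b - 1)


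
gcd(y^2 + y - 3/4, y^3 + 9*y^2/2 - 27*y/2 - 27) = y + 3/2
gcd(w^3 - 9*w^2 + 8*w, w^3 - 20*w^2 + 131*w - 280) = w - 8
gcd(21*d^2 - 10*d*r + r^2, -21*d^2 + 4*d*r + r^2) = -3*d + r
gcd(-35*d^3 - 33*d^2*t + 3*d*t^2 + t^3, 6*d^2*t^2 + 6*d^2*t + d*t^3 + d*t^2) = 1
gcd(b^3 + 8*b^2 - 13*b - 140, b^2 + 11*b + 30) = b + 5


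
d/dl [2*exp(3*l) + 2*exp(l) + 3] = (6*exp(2*l) + 2)*exp(l)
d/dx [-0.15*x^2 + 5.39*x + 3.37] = 5.39 - 0.3*x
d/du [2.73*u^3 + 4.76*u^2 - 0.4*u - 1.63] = 8.19*u^2 + 9.52*u - 0.4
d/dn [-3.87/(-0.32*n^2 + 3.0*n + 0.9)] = (11.61 - 2.4768*n)/(-0.32*n^2 + 3.0*n + 0.9)^2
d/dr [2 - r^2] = -2*r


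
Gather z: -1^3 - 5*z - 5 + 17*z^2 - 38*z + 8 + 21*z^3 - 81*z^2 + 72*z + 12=21*z^3 - 64*z^2 + 29*z + 14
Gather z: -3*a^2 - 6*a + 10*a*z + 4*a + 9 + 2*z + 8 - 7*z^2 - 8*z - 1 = -3*a^2 - 2*a - 7*z^2 + z*(10*a - 6) + 16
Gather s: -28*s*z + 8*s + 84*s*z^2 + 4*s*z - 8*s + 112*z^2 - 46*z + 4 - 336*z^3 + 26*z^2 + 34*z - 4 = s*(84*z^2 - 24*z) - 336*z^3 + 138*z^2 - 12*z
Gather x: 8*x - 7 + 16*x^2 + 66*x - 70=16*x^2 + 74*x - 77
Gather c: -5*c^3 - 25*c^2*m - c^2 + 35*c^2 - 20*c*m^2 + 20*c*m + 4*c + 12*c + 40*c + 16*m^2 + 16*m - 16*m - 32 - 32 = -5*c^3 + c^2*(34 - 25*m) + c*(-20*m^2 + 20*m + 56) + 16*m^2 - 64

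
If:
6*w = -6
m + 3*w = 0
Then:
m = 3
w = -1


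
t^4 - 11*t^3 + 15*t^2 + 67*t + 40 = (t - 8)*(t - 5)*(t + 1)^2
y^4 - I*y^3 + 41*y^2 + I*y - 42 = (y - 7*I)*(y + 6*I)*(-I*y + I)*(I*y + I)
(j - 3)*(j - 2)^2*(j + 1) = j^4 - 6*j^3 + 9*j^2 + 4*j - 12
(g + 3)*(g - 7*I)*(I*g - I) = I*g^3 + 7*g^2 + 2*I*g^2 + 14*g - 3*I*g - 21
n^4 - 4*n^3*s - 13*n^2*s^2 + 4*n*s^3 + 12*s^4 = (n - 6*s)*(n - s)*(n + s)*(n + 2*s)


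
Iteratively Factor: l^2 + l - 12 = (l + 4)*(l - 3)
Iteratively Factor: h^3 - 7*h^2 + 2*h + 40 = (h - 5)*(h^2 - 2*h - 8) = (h - 5)*(h + 2)*(h - 4)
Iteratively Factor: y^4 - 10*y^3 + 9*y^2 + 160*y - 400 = (y + 4)*(y^3 - 14*y^2 + 65*y - 100) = (y - 4)*(y + 4)*(y^2 - 10*y + 25) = (y - 5)*(y - 4)*(y + 4)*(y - 5)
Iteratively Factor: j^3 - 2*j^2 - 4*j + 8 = (j + 2)*(j^2 - 4*j + 4) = (j - 2)*(j + 2)*(j - 2)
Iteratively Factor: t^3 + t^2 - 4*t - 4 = (t + 2)*(t^2 - t - 2) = (t - 2)*(t + 2)*(t + 1)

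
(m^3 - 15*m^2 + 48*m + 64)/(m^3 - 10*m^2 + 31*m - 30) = (m^3 - 15*m^2 + 48*m + 64)/(m^3 - 10*m^2 + 31*m - 30)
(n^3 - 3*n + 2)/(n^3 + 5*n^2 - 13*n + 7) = (n + 2)/(n + 7)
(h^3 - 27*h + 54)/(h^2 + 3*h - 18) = h - 3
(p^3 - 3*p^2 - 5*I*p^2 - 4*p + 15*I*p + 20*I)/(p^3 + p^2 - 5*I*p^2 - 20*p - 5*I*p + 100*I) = (p + 1)/(p + 5)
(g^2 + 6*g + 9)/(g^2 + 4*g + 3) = (g + 3)/(g + 1)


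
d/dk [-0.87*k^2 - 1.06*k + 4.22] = -1.74*k - 1.06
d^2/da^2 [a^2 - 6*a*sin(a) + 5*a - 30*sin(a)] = 6*a*sin(a) + 30*sin(a) - 12*cos(a) + 2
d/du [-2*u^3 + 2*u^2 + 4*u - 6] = -6*u^2 + 4*u + 4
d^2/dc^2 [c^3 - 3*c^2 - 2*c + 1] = 6*c - 6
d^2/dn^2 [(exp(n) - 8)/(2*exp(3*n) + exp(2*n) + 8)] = (2*((-6*exp(n) - 2)*exp(n) - (exp(n) - 8)*(9*exp(n) + 2))*(2*exp(3*n) + exp(2*n) + 8)*exp(n) + (3*exp(n) + 1)^2*(8*exp(n) - 64)*exp(3*n) + (2*exp(3*n) + exp(2*n) + 8)^2)*exp(n)/(2*exp(3*n) + exp(2*n) + 8)^3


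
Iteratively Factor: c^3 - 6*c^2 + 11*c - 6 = (c - 3)*(c^2 - 3*c + 2) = (c - 3)*(c - 1)*(c - 2)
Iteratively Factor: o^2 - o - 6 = (o + 2)*(o - 3)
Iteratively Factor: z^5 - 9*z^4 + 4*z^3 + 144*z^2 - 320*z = (z)*(z^4 - 9*z^3 + 4*z^2 + 144*z - 320) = z*(z - 4)*(z^3 - 5*z^2 - 16*z + 80) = z*(z - 4)*(z + 4)*(z^2 - 9*z + 20) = z*(z - 5)*(z - 4)*(z + 4)*(z - 4)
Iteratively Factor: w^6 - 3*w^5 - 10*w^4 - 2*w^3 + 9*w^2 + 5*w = (w + 1)*(w^5 - 4*w^4 - 6*w^3 + 4*w^2 + 5*w) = (w + 1)^2*(w^4 - 5*w^3 - w^2 + 5*w) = (w - 5)*(w + 1)^2*(w^3 - w) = w*(w - 5)*(w + 1)^2*(w^2 - 1) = w*(w - 5)*(w + 1)^3*(w - 1)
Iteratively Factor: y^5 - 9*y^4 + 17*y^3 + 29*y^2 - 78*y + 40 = (y + 2)*(y^4 - 11*y^3 + 39*y^2 - 49*y + 20) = (y - 1)*(y + 2)*(y^3 - 10*y^2 + 29*y - 20) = (y - 5)*(y - 1)*(y + 2)*(y^2 - 5*y + 4) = (y - 5)*(y - 1)^2*(y + 2)*(y - 4)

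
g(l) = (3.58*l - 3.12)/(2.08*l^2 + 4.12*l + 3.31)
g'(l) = (-4.16*l - 4.12)*(3.58*l - 3.12)/(2.08*l^2 + 4.12*l + 3.31)^2 + 3.58/(2.08*l^2 + 4.12*l + 3.31)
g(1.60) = 0.17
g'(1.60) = 0.11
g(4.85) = 0.20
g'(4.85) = -0.02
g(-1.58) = -4.40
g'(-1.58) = -3.62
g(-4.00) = -0.87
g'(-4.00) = -0.36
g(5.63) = 0.18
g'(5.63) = -0.02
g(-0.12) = -1.25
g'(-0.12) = 2.85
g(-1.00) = -5.28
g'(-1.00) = 2.65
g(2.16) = 0.21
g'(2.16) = 0.04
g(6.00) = 0.18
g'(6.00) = -0.02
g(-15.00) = -0.14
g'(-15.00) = -0.01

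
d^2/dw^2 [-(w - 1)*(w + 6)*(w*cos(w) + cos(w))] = w^3*cos(w) + 6*sqrt(2)*w^2*sin(w + pi/4) + 24*w*sin(w) - 7*w*cos(w) - 2*sin(w) - 18*cos(w)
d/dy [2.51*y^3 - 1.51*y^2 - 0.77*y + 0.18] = 7.53*y^2 - 3.02*y - 0.77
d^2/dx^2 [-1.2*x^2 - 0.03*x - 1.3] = -2.40000000000000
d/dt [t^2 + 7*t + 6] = 2*t + 7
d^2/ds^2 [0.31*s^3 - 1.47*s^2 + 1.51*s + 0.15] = 1.86*s - 2.94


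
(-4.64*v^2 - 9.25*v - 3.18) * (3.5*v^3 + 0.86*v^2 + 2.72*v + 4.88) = -16.24*v^5 - 36.3654*v^4 - 31.7058*v^3 - 50.538*v^2 - 53.7896*v - 15.5184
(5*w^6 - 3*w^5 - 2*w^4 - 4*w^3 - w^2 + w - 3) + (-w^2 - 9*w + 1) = 5*w^6 - 3*w^5 - 2*w^4 - 4*w^3 - 2*w^2 - 8*w - 2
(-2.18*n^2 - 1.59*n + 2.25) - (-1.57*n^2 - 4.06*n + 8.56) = -0.61*n^2 + 2.47*n - 6.31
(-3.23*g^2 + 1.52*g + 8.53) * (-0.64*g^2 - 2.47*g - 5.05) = 2.0672*g^4 + 7.0053*g^3 + 7.0979*g^2 - 28.7451*g - 43.0765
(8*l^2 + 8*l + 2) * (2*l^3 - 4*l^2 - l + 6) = 16*l^5 - 16*l^4 - 36*l^3 + 32*l^2 + 46*l + 12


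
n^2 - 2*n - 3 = (n - 3)*(n + 1)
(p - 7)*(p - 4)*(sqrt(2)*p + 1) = sqrt(2)*p^3 - 11*sqrt(2)*p^2 + p^2 - 11*p + 28*sqrt(2)*p + 28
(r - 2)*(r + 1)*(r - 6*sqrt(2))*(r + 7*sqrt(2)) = r^4 - r^3 + sqrt(2)*r^3 - 86*r^2 - sqrt(2)*r^2 - 2*sqrt(2)*r + 84*r + 168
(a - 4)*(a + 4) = a^2 - 16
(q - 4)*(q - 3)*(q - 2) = q^3 - 9*q^2 + 26*q - 24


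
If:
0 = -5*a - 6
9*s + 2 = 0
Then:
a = -6/5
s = -2/9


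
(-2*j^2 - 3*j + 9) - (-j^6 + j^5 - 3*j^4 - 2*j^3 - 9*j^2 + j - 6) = j^6 - j^5 + 3*j^4 + 2*j^3 + 7*j^2 - 4*j + 15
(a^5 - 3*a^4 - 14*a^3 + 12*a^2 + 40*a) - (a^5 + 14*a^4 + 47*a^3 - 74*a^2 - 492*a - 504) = -17*a^4 - 61*a^3 + 86*a^2 + 532*a + 504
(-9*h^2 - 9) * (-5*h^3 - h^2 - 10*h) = 45*h^5 + 9*h^4 + 135*h^3 + 9*h^2 + 90*h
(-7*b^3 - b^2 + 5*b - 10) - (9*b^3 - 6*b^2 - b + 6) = -16*b^3 + 5*b^2 + 6*b - 16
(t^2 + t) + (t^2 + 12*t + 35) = 2*t^2 + 13*t + 35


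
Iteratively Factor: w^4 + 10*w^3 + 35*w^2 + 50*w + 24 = (w + 3)*(w^3 + 7*w^2 + 14*w + 8) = (w + 3)*(w + 4)*(w^2 + 3*w + 2) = (w + 2)*(w + 3)*(w + 4)*(w + 1)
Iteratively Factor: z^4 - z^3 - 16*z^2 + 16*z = (z)*(z^3 - z^2 - 16*z + 16) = z*(z - 1)*(z^2 - 16) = z*(z - 1)*(z + 4)*(z - 4)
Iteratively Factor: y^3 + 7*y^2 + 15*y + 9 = (y + 3)*(y^2 + 4*y + 3) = (y + 3)^2*(y + 1)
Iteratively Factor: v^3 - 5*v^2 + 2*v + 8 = (v - 2)*(v^2 - 3*v - 4) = (v - 4)*(v - 2)*(v + 1)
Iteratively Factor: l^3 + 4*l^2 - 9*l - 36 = (l + 4)*(l^2 - 9) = (l - 3)*(l + 4)*(l + 3)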